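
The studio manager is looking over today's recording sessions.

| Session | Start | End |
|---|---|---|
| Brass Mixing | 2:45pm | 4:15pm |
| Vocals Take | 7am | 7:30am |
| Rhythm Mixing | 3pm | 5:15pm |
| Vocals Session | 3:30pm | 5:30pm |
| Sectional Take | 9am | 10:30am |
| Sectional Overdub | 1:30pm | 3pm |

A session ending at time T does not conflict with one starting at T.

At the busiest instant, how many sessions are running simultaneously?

3

Sort all start/end points and keep a running count:
7am start Vocals Take → 1
7:30am end Vocals Take → 0
9am start Sectional Take → 1
10:30am end Sectional Take → 0
1:30pm start Sectional Overdub → 1
2:45pm start Brass Mixing → 2
3pm end Sectional Overdub → 1
3pm start Rhythm Mixing → 2
3:30pm start Vocals Session → 3
4:15pm end Brass Mixing → 2
5:15pm end Rhythm Mixing → 1
5:30pm end Vocals Session → 0
Peak is 3, at 3:30pm (Brass Mixing, Rhythm Mixing, Vocals Session).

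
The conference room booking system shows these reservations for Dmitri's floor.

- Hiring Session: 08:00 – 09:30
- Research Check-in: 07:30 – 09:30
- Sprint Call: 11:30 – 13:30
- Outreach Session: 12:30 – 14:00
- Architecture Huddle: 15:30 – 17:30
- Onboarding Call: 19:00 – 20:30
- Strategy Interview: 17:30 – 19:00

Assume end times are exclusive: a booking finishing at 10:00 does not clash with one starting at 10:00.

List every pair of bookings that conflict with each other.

Hiring Session & Research Check-in, Outreach Session & Sprint Call

Sorted by start: Research Check-in, Hiring Session, Sprint Call, Outreach Session, Architecture Huddle, Strategy Interview, Onboarding Call.
Hiring Session starts before Research Check-in ends → Research Check-in and Hiring Session overlap.
Sprint Call starts after Research Check-in ends — done with Research Check-in.
Sprint Call starts after Hiring Session ends — done with Hiring Session.
Outreach Session starts before Sprint Call ends → Sprint Call and Outreach Session overlap.
Architecture Huddle starts after Sprint Call ends — done with Sprint Call.
Architecture Huddle starts after Outreach Session ends — done with Outreach Session.
Strategy Interview starts exactly when Architecture Huddle ends (back-to-back, no overlap) — done with Architecture Huddle.
Onboarding Call starts exactly when Strategy Interview ends (back-to-back, no overlap).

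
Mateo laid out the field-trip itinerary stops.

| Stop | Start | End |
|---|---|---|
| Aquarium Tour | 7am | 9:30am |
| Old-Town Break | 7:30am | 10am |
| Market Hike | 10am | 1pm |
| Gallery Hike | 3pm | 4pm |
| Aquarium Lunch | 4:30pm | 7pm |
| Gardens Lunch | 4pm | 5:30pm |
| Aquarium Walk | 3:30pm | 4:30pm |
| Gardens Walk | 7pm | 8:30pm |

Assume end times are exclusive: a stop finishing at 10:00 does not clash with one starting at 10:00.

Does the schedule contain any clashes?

Check each pair: they overlap iff neither finishes before the other starts.
Sorted by start: Aquarium Tour, Old-Town Break, Market Hike, Gallery Hike, Aquarium Walk, Gardens Lunch, Aquarium Lunch, Gardens Walk.
Old-Town Break starts before Aquarium Tour ends → Aquarium Tour and Old-Town Break overlap.
That's a conflict, so the schedule is not conflict-free.

Yes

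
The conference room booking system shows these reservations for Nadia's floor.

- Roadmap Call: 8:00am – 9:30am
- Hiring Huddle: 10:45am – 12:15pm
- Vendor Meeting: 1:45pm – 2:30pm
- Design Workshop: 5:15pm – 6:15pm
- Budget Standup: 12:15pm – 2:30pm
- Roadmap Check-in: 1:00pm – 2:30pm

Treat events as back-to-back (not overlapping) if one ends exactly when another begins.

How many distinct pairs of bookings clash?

Two intervals overlap when each starts before the other ends.
Sorted by start: Roadmap Call, Hiring Huddle, Budget Standup, Roadmap Check-in, Vendor Meeting, Design Workshop.
Hiring Huddle starts after Roadmap Call ends; Roadmap Call is clear from here.
Budget Standup starts exactly when Hiring Huddle ends (back-to-back, no overlap); Hiring Huddle is clear from here.
Roadmap Check-in starts before Budget Standup ends → Budget Standup and Roadmap Check-in overlap.
Vendor Meeting starts before Budget Standup ends → Budget Standup and Vendor Meeting overlap.
Design Workshop starts after Budget Standup ends.
Vendor Meeting starts before Roadmap Check-in ends → Roadmap Check-in and Vendor Meeting overlap.
Design Workshop starts after Roadmap Check-in ends.
Design Workshop starts after Vendor Meeting ends.
Overlapping pairs: Budget Standup & Roadmap Check-in, Budget Standup & Vendor Meeting, Roadmap Check-in & Vendor Meeting — 3 in total.

3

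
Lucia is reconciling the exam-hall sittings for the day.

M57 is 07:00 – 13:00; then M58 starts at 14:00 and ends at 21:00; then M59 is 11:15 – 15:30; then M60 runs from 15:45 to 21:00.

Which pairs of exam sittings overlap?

Sorted by start: M57, M59, M58, M60.
M59 starts before M57 ends → M57 and M59 overlap.
M58 starts after M57 ends — done with M57.
M58 starts before M59 ends → M59 and M58 overlap.
M60 starts after M59 ends.
M60 starts before M58 ends → M58 and M60 overlap.

M57 & M59, M58 & M59, M58 & M60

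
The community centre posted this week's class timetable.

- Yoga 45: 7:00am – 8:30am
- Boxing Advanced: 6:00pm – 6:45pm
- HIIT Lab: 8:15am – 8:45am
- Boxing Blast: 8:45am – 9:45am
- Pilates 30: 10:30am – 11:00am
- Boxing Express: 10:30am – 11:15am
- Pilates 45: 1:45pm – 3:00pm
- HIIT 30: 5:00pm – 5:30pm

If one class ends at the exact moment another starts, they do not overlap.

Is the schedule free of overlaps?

Sorted by start: Yoga 45, HIIT Lab, Boxing Blast, Pilates 30, Boxing Express, Pilates 45, HIIT 30, Boxing Advanced.
HIIT Lab starts before Yoga 45 ends → Yoga 45 and HIIT Lab overlap.
That's a conflict, so the schedule is not conflict-free.

No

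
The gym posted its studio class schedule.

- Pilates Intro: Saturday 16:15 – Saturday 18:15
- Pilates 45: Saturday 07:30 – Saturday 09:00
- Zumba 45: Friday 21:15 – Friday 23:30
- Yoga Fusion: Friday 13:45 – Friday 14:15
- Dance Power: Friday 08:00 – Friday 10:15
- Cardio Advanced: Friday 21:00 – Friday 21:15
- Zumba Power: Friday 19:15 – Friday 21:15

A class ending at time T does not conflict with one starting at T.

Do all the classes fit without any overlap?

No

Two intervals overlap when each starts before the other ends.
Sorted by start: Dance Power, Yoga Fusion, Zumba Power, Cardio Advanced, Zumba 45, Pilates 45, Pilates Intro.
Yoga Fusion starts after Dance Power ends — done with Dance Power.
Zumba Power starts after Yoga Fusion ends — done with Yoga Fusion.
Cardio Advanced starts before Zumba Power ends → Zumba Power and Cardio Advanced overlap.
That's a conflict, so the schedule is not conflict-free.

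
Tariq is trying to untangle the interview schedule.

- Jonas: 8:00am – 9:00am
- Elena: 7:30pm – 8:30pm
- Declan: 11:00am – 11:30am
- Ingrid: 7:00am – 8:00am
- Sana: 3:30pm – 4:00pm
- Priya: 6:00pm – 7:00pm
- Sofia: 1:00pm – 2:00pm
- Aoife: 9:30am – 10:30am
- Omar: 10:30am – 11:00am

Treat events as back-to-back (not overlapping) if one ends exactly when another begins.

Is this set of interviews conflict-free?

Sorted by start: Ingrid, Jonas, Aoife, Omar, Declan, Sofia, Sana, Priya, Elena.
Jonas starts exactly when Ingrid ends (back-to-back, no overlap) — done with Ingrid.
Aoife starts after Jonas ends — done with Jonas.
Omar starts exactly when Aoife ends (back-to-back, no overlap) — done with Aoife.
Declan starts exactly when Omar ends (back-to-back, no overlap) — done with Omar.
Sofia starts after Declan ends — done with Declan.
Sana starts after Sofia ends — done with Sofia.
Priya starts after Sana ends — done with Sana.
Elena starts after Priya ends.
Every pair is clear; the schedule has no overlaps.

Yes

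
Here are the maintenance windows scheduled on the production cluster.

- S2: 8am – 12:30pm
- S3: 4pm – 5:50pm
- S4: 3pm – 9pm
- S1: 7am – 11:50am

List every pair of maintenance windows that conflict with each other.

S1 & S2, S3 & S4

Two intervals overlap when each starts before the other ends.
Sorted by start: S1, S2, S4, S3.
S2 starts before S1 ends → S1 and S2 overlap.
S4 starts after S1 ends, so nothing later overlaps S1 either.
S4 starts after S2 ends, so nothing later overlaps S2 either.
S3 starts before S4 ends → S4 and S3 overlap.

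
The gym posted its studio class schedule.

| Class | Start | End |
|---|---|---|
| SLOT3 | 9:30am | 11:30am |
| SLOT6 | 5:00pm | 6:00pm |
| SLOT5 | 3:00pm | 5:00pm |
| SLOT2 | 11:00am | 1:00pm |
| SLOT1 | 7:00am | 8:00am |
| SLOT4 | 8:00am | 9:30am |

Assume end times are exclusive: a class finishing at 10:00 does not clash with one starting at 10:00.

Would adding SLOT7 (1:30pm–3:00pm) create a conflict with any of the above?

No — it doesn't clash with anything

SLOT1: ends 8:00am at or before SLOT7 starts 1:30pm → clear.
SLOT4: ends 9:30am at or before SLOT7 starts 1:30pm → clear.
SLOT3: ends 11:30am at or before SLOT7 starts 1:30pm → clear.
SLOT2: ends 1:00pm at or before SLOT7 starts 1:30pm → clear.
SLOT5: starts 3:00pm at or after SLOT7 ends 3:00pm → clear.
SLOT6: starts 5:00pm at or after SLOT7 ends 3:00pm → clear.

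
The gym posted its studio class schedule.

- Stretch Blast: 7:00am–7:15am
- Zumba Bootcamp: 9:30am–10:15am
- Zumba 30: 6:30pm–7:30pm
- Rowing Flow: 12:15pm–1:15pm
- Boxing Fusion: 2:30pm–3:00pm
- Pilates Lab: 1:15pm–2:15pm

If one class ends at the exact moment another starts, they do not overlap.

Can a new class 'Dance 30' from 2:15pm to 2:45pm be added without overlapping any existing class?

Stretch Blast: ends 7:15am at or before Dance 30 starts 2:15pm → clear.
Zumba Bootcamp: ends 10:15am at or before Dance 30 starts 2:15pm → clear.
Rowing Flow: ends 1:15pm at or before Dance 30 starts 2:15pm → clear.
Pilates Lab: ends 2:15pm at or before Dance 30 starts 2:15pm → clear.
Boxing Fusion: starts 2:30pm before Dance 30 ends 2:45pm, and ends 3:00pm after Dance 30 starts 2:15pm → overlap.
Zumba 30: starts 6:30pm at or after Dance 30 ends 2:45pm → clear.
Dance 30 overlaps Boxing Fusion.

No — it overlaps Boxing Fusion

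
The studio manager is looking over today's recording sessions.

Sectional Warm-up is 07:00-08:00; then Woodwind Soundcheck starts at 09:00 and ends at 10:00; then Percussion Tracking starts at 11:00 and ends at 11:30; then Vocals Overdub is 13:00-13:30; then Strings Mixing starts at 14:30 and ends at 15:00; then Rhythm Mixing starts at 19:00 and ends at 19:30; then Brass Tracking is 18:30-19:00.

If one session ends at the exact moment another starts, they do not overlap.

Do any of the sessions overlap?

Sorted by start: Sectional Warm-up, Woodwind Soundcheck, Percussion Tracking, Vocals Overdub, Strings Mixing, Brass Tracking, Rhythm Mixing.
Woodwind Soundcheck starts after Sectional Warm-up ends, so Sectional Warm-up has no further overlaps.
Percussion Tracking starts after Woodwind Soundcheck ends, so Woodwind Soundcheck has no further overlaps.
Vocals Overdub starts after Percussion Tracking ends, so Percussion Tracking has no further overlaps.
Strings Mixing starts after Vocals Overdub ends, so Vocals Overdub has no further overlaps.
Brass Tracking starts after Strings Mixing ends, so Strings Mixing has no further overlaps.
Rhythm Mixing starts exactly when Brass Tracking ends (back-to-back, no overlap).
Every pair is clear; the schedule has no overlaps.

No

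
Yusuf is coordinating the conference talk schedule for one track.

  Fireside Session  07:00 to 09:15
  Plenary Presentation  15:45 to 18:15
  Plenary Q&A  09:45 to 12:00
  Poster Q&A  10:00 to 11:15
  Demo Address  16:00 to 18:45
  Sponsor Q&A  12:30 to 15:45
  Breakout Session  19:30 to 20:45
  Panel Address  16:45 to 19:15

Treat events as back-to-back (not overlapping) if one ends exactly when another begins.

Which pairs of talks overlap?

Demo Address & Panel Address, Demo Address & Plenary Presentation, Panel Address & Plenary Presentation, Plenary Q&A & Poster Q&A

Two intervals overlap when each starts before the other ends.
Sorted by start: Fireside Session, Plenary Q&A, Poster Q&A, Sponsor Q&A, Plenary Presentation, Demo Address, Panel Address, Breakout Session.
Plenary Q&A starts after Fireside Session ends; Fireside Session is clear from here.
Poster Q&A starts before Plenary Q&A ends → Plenary Q&A and Poster Q&A overlap.
Sponsor Q&A starts after Plenary Q&A ends; Plenary Q&A is clear from here.
Sponsor Q&A starts after Poster Q&A ends; Poster Q&A is clear from here.
Plenary Presentation starts exactly when Sponsor Q&A ends (back-to-back, no overlap); Sponsor Q&A is clear from here.
Demo Address starts before Plenary Presentation ends → Plenary Presentation and Demo Address overlap.
Panel Address starts before Plenary Presentation ends → Plenary Presentation and Panel Address overlap.
Breakout Session starts after Plenary Presentation ends.
Panel Address starts before Demo Address ends → Demo Address and Panel Address overlap.
Breakout Session starts after Demo Address ends.
Breakout Session starts after Panel Address ends.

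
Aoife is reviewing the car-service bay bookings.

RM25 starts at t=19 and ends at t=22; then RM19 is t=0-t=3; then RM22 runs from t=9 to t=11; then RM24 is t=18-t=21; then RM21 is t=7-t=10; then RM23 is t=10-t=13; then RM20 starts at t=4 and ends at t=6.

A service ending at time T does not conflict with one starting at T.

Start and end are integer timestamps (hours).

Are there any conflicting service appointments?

Yes

Sorted by start: RM19, RM20, RM21, RM22, RM23, RM24, RM25.
RM20 starts after RM19 ends, so RM19 has no further overlaps.
RM21 starts after RM20 ends, so RM20 has no further overlaps.
RM22 starts before RM21 ends → RM21 and RM22 overlap.
That's a conflict, so the schedule is not conflict-free.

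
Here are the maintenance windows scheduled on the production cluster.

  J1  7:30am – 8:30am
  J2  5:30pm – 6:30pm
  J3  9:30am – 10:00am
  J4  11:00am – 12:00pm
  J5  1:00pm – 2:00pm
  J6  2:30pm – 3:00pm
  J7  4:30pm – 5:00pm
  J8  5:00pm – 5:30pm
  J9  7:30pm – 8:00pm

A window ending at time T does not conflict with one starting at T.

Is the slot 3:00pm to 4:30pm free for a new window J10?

Yes — the slot is free

J1: ends 8:30am at or before J10 starts 3:00pm → clear.
J3: ends 10:00am at or before J10 starts 3:00pm → clear.
J4: ends 12:00pm at or before J10 starts 3:00pm → clear.
J5: ends 2:00pm at or before J10 starts 3:00pm → clear.
J6: ends 3:00pm at or before J10 starts 3:00pm → clear.
J7: starts 4:30pm at or after J10 ends 4:30pm → clear.
J8: starts 5:00pm at or after J10 ends 4:30pm → clear.
J2: starts 5:30pm at or after J10 ends 4:30pm → clear.
J9: starts 7:30pm at or after J10 ends 4:30pm → clear.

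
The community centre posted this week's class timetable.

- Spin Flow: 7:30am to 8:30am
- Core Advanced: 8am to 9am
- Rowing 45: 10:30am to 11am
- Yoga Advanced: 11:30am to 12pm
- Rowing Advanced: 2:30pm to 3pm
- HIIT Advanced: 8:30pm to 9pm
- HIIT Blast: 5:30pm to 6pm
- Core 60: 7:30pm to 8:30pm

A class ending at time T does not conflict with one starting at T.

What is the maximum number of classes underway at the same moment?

2

Sweep the timeline, counting +1 at each start and −1 at each end (ends before starts at a tie):
7:30am start Spin Flow → 1
8am start Core Advanced → 2
8:30am end Spin Flow → 1
9am end Core Advanced → 0
10:30am start Rowing 45 → 1
11am end Rowing 45 → 0
11:30am start Yoga Advanced → 1
12pm end Yoga Advanced → 0
2:30pm start Rowing Advanced → 1
3pm end Rowing Advanced → 0
5:30pm start HIIT Blast → 1
6pm end HIIT Blast → 0
7:30pm start Core 60 → 1
8:30pm end Core 60 → 0
8:30pm start HIIT Advanced → 1
9pm end HIIT Advanced → 0
Peak is 2, at 8am (Core Advanced, Spin Flow).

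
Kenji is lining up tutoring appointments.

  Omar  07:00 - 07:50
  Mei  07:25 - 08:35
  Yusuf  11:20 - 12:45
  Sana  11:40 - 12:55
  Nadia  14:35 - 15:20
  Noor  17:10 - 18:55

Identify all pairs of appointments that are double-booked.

Check each pair: they overlap iff neither finishes before the other starts.
Sorted by start: Omar, Mei, Yusuf, Sana, Nadia, Noor.
Mei starts before Omar ends → Omar and Mei overlap.
Yusuf starts after Omar ends — done with Omar.
Yusuf starts after Mei ends — done with Mei.
Sana starts before Yusuf ends → Yusuf and Sana overlap.
Nadia starts after Yusuf ends — done with Yusuf.
Nadia starts after Sana ends — done with Sana.
Noor starts after Nadia ends.

Mei & Omar, Sana & Yusuf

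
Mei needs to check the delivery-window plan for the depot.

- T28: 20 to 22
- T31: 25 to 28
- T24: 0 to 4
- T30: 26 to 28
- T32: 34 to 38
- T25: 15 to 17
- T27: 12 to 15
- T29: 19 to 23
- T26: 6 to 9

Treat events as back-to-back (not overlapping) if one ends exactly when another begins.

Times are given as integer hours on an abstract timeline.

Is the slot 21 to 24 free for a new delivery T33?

T24: ends 4 at or before T33 starts 21 → clear.
T26: ends 9 at or before T33 starts 21 → clear.
T27: ends 15 at or before T33 starts 21 → clear.
T25: ends 17 at or before T33 starts 21 → clear.
T29: starts 19 before T33 ends 24, and ends 23 after T33 starts 21 → overlap.
T28: starts 20 before T33 ends 24, and ends 22 after T33 starts 21 → overlap.
T31: starts 25 at or after T33 ends 24 → clear.
T30: starts 26 at or after T33 ends 24 → clear.
T32: starts 34 at or after T33 ends 24 → clear.
T33 overlaps T28, T29.

No — it overlaps T28, T29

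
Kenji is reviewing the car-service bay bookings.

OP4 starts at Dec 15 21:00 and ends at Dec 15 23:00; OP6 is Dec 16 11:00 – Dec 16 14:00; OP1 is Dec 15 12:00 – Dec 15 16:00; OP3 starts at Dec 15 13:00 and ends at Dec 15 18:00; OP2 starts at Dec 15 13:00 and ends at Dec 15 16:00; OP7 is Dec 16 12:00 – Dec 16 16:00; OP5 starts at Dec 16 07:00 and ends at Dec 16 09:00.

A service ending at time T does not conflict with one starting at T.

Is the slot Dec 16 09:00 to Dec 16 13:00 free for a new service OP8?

OP1: ends Dec 15 16:00 at or before OP8 starts Dec 16 09:00 → clear.
OP2: ends Dec 15 16:00 at or before OP8 starts Dec 16 09:00 → clear.
OP3: ends Dec 15 18:00 at or before OP8 starts Dec 16 09:00 → clear.
OP4: ends Dec 15 23:00 at or before OP8 starts Dec 16 09:00 → clear.
OP5: ends Dec 16 09:00 at or before OP8 starts Dec 16 09:00 → clear.
OP6: starts Dec 16 11:00 before OP8 ends Dec 16 13:00, and ends Dec 16 14:00 after OP8 starts Dec 16 09:00 → overlap.
OP7: starts Dec 16 12:00 before OP8 ends Dec 16 13:00, and ends Dec 16 16:00 after OP8 starts Dec 16 09:00 → overlap.
OP8 overlaps OP6, OP7.

No — it overlaps OP6, OP7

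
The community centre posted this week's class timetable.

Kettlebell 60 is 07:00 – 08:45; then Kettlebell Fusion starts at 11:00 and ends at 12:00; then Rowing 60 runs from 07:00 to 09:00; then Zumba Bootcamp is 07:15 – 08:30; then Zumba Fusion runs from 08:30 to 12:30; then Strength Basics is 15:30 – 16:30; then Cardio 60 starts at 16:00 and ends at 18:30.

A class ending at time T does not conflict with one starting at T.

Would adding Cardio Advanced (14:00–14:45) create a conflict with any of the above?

No — it doesn't clash with anything

Rowing 60: ends 09:00 at or before Cardio Advanced starts 14:00 → clear.
Kettlebell 60: ends 08:45 at or before Cardio Advanced starts 14:00 → clear.
Zumba Bootcamp: ends 08:30 at or before Cardio Advanced starts 14:00 → clear.
Zumba Fusion: ends 12:30 at or before Cardio Advanced starts 14:00 → clear.
Kettlebell Fusion: ends 12:00 at or before Cardio Advanced starts 14:00 → clear.
Strength Basics: starts 15:30 at or after Cardio Advanced ends 14:45 → clear.
Cardio 60: starts 16:00 at or after Cardio Advanced ends 14:45 → clear.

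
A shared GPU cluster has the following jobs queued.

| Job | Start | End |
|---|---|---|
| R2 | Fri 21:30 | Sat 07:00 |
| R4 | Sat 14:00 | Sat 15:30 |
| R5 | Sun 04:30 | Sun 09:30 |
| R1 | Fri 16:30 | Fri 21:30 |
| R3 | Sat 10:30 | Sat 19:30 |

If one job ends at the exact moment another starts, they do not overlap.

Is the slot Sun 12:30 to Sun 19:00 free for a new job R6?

R1: ends Fri 21:30 at or before R6 starts Sun 12:30 → clear.
R2: ends Sat 07:00 at or before R6 starts Sun 12:30 → clear.
R3: ends Sat 19:30 at or before R6 starts Sun 12:30 → clear.
R4: ends Sat 15:30 at or before R6 starts Sun 12:30 → clear.
R5: ends Sun 09:30 at or before R6 starts Sun 12:30 → clear.

Yes — the slot is free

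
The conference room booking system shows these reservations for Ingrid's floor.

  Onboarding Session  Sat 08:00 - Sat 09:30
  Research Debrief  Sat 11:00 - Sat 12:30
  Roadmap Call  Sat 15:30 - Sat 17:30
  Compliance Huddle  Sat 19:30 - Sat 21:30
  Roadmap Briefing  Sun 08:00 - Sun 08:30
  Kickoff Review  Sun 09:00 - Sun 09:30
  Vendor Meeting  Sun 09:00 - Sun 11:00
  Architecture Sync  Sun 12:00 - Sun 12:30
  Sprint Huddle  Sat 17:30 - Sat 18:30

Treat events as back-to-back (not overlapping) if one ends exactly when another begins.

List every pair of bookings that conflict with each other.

Kickoff Review & Vendor Meeting

Sorted by start: Onboarding Session, Research Debrief, Roadmap Call, Sprint Huddle, Compliance Huddle, Roadmap Briefing, Kickoff Review, Vendor Meeting, Architecture Sync.
Research Debrief starts after Onboarding Session ends, so nothing later overlaps Onboarding Session either.
Roadmap Call starts after Research Debrief ends, so nothing later overlaps Research Debrief either.
Sprint Huddle starts exactly when Roadmap Call ends (back-to-back, no overlap), so nothing later overlaps Roadmap Call either.
Compliance Huddle starts after Sprint Huddle ends, so nothing later overlaps Sprint Huddle either.
Roadmap Briefing starts after Compliance Huddle ends, so nothing later overlaps Compliance Huddle either.
Kickoff Review starts after Roadmap Briefing ends, so nothing later overlaps Roadmap Briefing either.
Vendor Meeting starts before Kickoff Review ends → Kickoff Review and Vendor Meeting overlap.
Architecture Sync starts after Kickoff Review ends.
Architecture Sync starts after Vendor Meeting ends.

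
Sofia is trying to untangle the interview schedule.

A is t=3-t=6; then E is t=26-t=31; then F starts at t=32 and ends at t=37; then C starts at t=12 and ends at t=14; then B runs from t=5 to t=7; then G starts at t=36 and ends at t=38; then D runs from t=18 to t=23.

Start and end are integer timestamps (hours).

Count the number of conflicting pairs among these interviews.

2

Two intervals overlap when each starts before the other ends.
Sorted by start: A, B, C, D, E, F, G.
B starts before A ends → A and B overlap.
C starts after A ends, so nothing later overlaps A either.
C starts after B ends, so nothing later overlaps B either.
D starts after C ends, so nothing later overlaps C either.
E starts after D ends, so nothing later overlaps D either.
F starts after E ends, so nothing later overlaps E either.
G starts before F ends → F and G overlap.
Overlapping pairs: A & B, F & G — 2 in total.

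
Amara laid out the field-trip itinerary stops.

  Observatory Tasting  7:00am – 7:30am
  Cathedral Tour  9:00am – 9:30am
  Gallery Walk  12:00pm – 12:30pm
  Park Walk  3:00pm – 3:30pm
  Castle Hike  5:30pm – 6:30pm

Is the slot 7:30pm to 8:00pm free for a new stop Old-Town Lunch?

Observatory Tasting: ends 7:30am at or before Old-Town Lunch starts 7:30pm → clear.
Cathedral Tour: ends 9:30am at or before Old-Town Lunch starts 7:30pm → clear.
Gallery Walk: ends 12:30pm at or before Old-Town Lunch starts 7:30pm → clear.
Park Walk: ends 3:30pm at or before Old-Town Lunch starts 7:30pm → clear.
Castle Hike: ends 6:30pm at or before Old-Town Lunch starts 7:30pm → clear.

Yes — the slot is free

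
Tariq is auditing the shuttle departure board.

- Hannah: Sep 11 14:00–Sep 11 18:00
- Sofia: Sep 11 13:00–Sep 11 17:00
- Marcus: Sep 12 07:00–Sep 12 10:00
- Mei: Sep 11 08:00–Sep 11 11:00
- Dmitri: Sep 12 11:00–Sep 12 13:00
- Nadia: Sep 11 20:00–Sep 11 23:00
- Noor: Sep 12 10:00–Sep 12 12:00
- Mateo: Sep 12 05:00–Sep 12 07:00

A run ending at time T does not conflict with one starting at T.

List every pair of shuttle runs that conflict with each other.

Dmitri & Noor, Hannah & Sofia

Check each pair: they overlap iff neither finishes before the other starts.
Sorted by start: Mei, Sofia, Hannah, Nadia, Mateo, Marcus, Noor, Dmitri.
Sofia starts after Mei ends, so Mei has no further overlaps.
Hannah starts before Sofia ends → Sofia and Hannah overlap.
Nadia starts after Sofia ends, so Sofia has no further overlaps.
Nadia starts after Hannah ends, so Hannah has no further overlaps.
Mateo starts after Nadia ends, so Nadia has no further overlaps.
Marcus starts exactly when Mateo ends (back-to-back, no overlap), so Mateo has no further overlaps.
Noor starts exactly when Marcus ends (back-to-back, no overlap), so Marcus has no further overlaps.
Dmitri starts before Noor ends → Noor and Dmitri overlap.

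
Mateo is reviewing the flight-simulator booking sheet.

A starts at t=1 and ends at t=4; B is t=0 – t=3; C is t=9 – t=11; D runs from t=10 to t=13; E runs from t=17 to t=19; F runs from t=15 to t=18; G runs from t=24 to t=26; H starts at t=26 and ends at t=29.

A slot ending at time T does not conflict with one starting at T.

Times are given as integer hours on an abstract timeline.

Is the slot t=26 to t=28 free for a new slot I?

No — it overlaps H

B: ends t=3 at or before I starts t=26 → clear.
A: ends t=4 at or before I starts t=26 → clear.
C: ends t=11 at or before I starts t=26 → clear.
D: ends t=13 at or before I starts t=26 → clear.
F: ends t=18 at or before I starts t=26 → clear.
E: ends t=19 at or before I starts t=26 → clear.
G: ends t=26 at or before I starts t=26 → clear.
H: starts t=26 before I ends t=28, and ends t=29 after I starts t=26 → overlap.
I overlaps H.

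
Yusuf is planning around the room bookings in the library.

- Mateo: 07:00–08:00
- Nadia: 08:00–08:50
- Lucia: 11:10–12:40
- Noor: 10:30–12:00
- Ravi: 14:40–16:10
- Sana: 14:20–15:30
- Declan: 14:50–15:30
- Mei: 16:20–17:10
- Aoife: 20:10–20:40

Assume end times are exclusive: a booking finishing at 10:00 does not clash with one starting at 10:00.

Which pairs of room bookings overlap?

Declan & Ravi, Declan & Sana, Lucia & Noor, Ravi & Sana

Sorted by start: Mateo, Nadia, Noor, Lucia, Sana, Ravi, Declan, Mei, Aoife.
Nadia starts exactly when Mateo ends (back-to-back, no overlap) — done with Mateo.
Noor starts after Nadia ends — done with Nadia.
Lucia starts before Noor ends → Noor and Lucia overlap.
Sana starts after Noor ends — done with Noor.
Sana starts after Lucia ends — done with Lucia.
Ravi starts before Sana ends → Sana and Ravi overlap.
Declan starts before Sana ends → Sana and Declan overlap.
Mei starts after Sana ends — done with Sana.
Declan starts before Ravi ends → Ravi and Declan overlap.
Mei starts after Ravi ends — done with Ravi.
Mei starts after Declan ends — done with Declan.
Aoife starts after Mei ends.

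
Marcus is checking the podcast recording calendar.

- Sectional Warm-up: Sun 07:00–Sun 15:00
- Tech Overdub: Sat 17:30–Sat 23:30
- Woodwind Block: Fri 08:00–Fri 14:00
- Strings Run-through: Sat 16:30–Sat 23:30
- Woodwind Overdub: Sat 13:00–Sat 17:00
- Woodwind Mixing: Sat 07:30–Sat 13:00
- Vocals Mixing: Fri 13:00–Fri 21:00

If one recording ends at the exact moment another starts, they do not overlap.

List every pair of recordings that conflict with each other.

Sorted by start: Woodwind Block, Vocals Mixing, Woodwind Mixing, Woodwind Overdub, Strings Run-through, Tech Overdub, Sectional Warm-up.
Vocals Mixing starts before Woodwind Block ends → Woodwind Block and Vocals Mixing overlap.
Woodwind Mixing starts after Woodwind Block ends; Woodwind Block is clear from here.
Woodwind Mixing starts after Vocals Mixing ends; Vocals Mixing is clear from here.
Woodwind Overdub starts exactly when Woodwind Mixing ends (back-to-back, no overlap); Woodwind Mixing is clear from here.
Strings Run-through starts before Woodwind Overdub ends → Woodwind Overdub and Strings Run-through overlap.
Tech Overdub starts after Woodwind Overdub ends; Woodwind Overdub is clear from here.
Tech Overdub starts before Strings Run-through ends → Strings Run-through and Tech Overdub overlap.
Sectional Warm-up starts after Strings Run-through ends.
Sectional Warm-up starts after Tech Overdub ends.

Strings Run-through & Tech Overdub, Strings Run-through & Woodwind Overdub, Vocals Mixing & Woodwind Block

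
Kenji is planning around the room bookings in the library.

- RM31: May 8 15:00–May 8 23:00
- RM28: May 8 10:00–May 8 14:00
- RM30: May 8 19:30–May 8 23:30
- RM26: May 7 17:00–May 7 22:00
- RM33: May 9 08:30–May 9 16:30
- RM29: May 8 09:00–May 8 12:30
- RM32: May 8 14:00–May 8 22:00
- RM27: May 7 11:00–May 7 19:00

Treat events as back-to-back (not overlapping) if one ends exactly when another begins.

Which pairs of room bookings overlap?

Check each pair: they overlap iff neither finishes before the other starts.
Sorted by start: RM27, RM26, RM29, RM28, RM32, RM31, RM30, RM33.
RM26 starts before RM27 ends → RM27 and RM26 overlap.
RM29 starts after RM27 ends; RM27 is clear from here.
RM29 starts after RM26 ends; RM26 is clear from here.
RM28 starts before RM29 ends → RM29 and RM28 overlap.
RM32 starts after RM29 ends; RM29 is clear from here.
RM32 starts exactly when RM28 ends (back-to-back, no overlap); RM28 is clear from here.
RM31 starts before RM32 ends → RM32 and RM31 overlap.
RM30 starts before RM32 ends → RM32 and RM30 overlap.
RM33 starts after RM32 ends.
RM30 starts before RM31 ends → RM31 and RM30 overlap.
RM33 starts after RM31 ends.
RM33 starts after RM30 ends.

RM26 & RM27, RM28 & RM29, RM30 & RM31, RM30 & RM32, RM31 & RM32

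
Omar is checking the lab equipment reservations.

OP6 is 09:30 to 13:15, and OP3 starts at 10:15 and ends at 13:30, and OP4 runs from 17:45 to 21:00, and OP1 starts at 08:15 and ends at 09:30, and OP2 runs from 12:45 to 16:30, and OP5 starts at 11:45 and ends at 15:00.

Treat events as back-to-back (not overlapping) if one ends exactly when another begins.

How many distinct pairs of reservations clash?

6

Sorted by start: OP1, OP6, OP3, OP5, OP2, OP4.
OP6 starts exactly when OP1 ends (back-to-back, no overlap), so nothing later overlaps OP1 either.
OP3 starts before OP6 ends → OP6 and OP3 overlap.
OP5 starts before OP6 ends → OP6 and OP5 overlap.
OP2 starts before OP6 ends → OP6 and OP2 overlap.
OP4 starts after OP6 ends.
OP5 starts before OP3 ends → OP3 and OP5 overlap.
OP2 starts before OP3 ends → OP3 and OP2 overlap.
OP4 starts after OP3 ends.
OP2 starts before OP5 ends → OP5 and OP2 overlap.
OP4 starts after OP5 ends.
OP4 starts after OP2 ends.
Overlapping pairs: OP2 & OP3, OP2 & OP5, OP2 & OP6, OP3 & OP5, OP3 & OP6, OP5 & OP6 — 6 in total.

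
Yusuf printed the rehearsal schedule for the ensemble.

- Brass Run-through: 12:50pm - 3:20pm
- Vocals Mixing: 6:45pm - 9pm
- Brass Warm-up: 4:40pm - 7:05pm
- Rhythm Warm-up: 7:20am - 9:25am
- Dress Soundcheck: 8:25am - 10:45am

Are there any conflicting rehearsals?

Yes

Sorted by start: Rhythm Warm-up, Dress Soundcheck, Brass Run-through, Brass Warm-up, Vocals Mixing.
Dress Soundcheck starts before Rhythm Warm-up ends → Rhythm Warm-up and Dress Soundcheck overlap.
That's a conflict, so the schedule is not conflict-free.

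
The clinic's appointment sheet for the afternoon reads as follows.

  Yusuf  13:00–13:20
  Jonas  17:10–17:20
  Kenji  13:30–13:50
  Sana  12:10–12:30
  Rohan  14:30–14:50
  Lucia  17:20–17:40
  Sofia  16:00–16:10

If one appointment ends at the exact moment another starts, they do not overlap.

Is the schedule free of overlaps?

Yes

Sorted by start: Sana, Yusuf, Kenji, Rohan, Sofia, Jonas, Lucia.
Yusuf starts after Sana ends — done with Sana.
Kenji starts after Yusuf ends — done with Yusuf.
Rohan starts after Kenji ends — done with Kenji.
Sofia starts after Rohan ends — done with Rohan.
Jonas starts after Sofia ends — done with Sofia.
Lucia starts exactly when Jonas ends (back-to-back, no overlap).
Every pair is clear; the schedule has no overlaps.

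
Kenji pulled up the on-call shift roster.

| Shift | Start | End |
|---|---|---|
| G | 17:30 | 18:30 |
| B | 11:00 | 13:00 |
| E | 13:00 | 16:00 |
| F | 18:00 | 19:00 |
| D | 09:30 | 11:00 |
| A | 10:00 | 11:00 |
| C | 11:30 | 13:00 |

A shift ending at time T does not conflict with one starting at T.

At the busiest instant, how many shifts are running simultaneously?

2

Sweep the timeline, counting +1 at each start and −1 at each end (ends before starts at a tie):
09:30 start D → 1
10:00 start A → 2
11:00 end A → 1
11:00 end D → 0
11:00 start B → 1
11:30 start C → 2
13:00 end B → 1
13:00 end C → 0
13:00 start E → 1
16:00 end E → 0
17:30 start G → 1
18:00 start F → 2
18:30 end G → 1
19:00 end F → 0
Peak is 2, at 10:00 (A, D).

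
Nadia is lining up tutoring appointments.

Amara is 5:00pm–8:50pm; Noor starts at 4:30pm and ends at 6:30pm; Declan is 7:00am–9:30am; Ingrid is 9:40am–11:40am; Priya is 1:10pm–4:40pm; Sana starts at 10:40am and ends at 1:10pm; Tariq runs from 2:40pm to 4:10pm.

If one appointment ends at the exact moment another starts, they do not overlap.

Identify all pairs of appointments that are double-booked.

Sorted by start: Declan, Ingrid, Sana, Priya, Tariq, Noor, Amara.
Ingrid starts after Declan ends — done with Declan.
Sana starts before Ingrid ends → Ingrid and Sana overlap.
Priya starts after Ingrid ends — done with Ingrid.
Priya starts exactly when Sana ends (back-to-back, no overlap) — done with Sana.
Tariq starts before Priya ends → Priya and Tariq overlap.
Noor starts before Priya ends → Priya and Noor overlap.
Amara starts after Priya ends.
Noor starts after Tariq ends — done with Tariq.
Amara starts before Noor ends → Noor and Amara overlap.

Amara & Noor, Ingrid & Sana, Noor & Priya, Priya & Tariq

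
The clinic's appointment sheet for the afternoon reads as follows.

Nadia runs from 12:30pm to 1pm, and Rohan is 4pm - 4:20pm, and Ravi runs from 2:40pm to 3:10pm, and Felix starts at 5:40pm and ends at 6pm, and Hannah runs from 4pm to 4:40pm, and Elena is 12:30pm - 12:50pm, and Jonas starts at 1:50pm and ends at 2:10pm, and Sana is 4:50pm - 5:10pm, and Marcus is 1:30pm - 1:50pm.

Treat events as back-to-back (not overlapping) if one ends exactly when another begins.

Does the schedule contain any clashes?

Yes

Check each pair: they overlap iff neither finishes before the other starts.
Sorted by start: Elena, Nadia, Marcus, Jonas, Ravi, Hannah, Rohan, Sana, Felix.
Nadia starts before Elena ends → Elena and Nadia overlap.
That's a conflict, so the schedule is not conflict-free.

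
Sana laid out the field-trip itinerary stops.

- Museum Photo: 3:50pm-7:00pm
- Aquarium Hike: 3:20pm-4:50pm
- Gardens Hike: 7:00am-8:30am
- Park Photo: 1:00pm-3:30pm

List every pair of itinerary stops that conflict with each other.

Sorted by start: Gardens Hike, Park Photo, Aquarium Hike, Museum Photo.
Park Photo starts after Gardens Hike ends — done with Gardens Hike.
Aquarium Hike starts before Park Photo ends → Park Photo and Aquarium Hike overlap.
Museum Photo starts after Park Photo ends.
Museum Photo starts before Aquarium Hike ends → Aquarium Hike and Museum Photo overlap.

Aquarium Hike & Museum Photo, Aquarium Hike & Park Photo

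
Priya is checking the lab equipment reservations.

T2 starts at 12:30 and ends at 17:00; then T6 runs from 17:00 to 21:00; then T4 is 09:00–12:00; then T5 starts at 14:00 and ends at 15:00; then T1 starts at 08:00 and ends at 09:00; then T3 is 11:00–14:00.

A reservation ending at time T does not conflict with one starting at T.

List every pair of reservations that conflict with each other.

T2 & T3, T2 & T5, T3 & T4

Sorted by start: T1, T4, T3, T2, T5, T6.
T4 starts exactly when T1 ends (back-to-back, no overlap) — done with T1.
T3 starts before T4 ends → T4 and T3 overlap.
T2 starts after T4 ends — done with T4.
T2 starts before T3 ends → T3 and T2 overlap.
T5 starts exactly when T3 ends (back-to-back, no overlap) — done with T3.
T5 starts before T2 ends → T2 and T5 overlap.
T6 starts exactly when T2 ends (back-to-back, no overlap).
T6 starts after T5 ends.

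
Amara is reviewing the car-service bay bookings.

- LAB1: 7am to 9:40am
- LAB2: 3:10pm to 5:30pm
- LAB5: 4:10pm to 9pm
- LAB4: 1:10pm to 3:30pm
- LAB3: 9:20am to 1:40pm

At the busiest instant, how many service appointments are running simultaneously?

Walk through starts and ends in time order (an end at T is processed before a start at T):
7am start LAB1 → 1
9:20am start LAB3 → 2
9:40am end LAB1 → 1
1:10pm start LAB4 → 2
1:40pm end LAB3 → 1
3:10pm start LAB2 → 2
3:30pm end LAB4 → 1
4:10pm start LAB5 → 2
5:30pm end LAB2 → 1
9pm end LAB5 → 0
Peak is 2, at 9:20am (LAB1, LAB3).

2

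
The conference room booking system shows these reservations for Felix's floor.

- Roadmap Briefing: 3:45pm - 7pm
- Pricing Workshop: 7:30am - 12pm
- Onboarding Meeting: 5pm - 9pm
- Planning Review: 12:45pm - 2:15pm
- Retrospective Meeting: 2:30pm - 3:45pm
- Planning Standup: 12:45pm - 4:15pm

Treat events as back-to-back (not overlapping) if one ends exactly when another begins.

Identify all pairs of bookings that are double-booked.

Sorted by start: Pricing Workshop, Planning Standup, Planning Review, Retrospective Meeting, Roadmap Briefing, Onboarding Meeting.
Planning Standup starts after Pricing Workshop ends, so Pricing Workshop has no further overlaps.
Planning Review starts before Planning Standup ends → Planning Standup and Planning Review overlap.
Retrospective Meeting starts before Planning Standup ends → Planning Standup and Retrospective Meeting overlap.
Roadmap Briefing starts before Planning Standup ends → Planning Standup and Roadmap Briefing overlap.
Onboarding Meeting starts after Planning Standup ends.
Retrospective Meeting starts after Planning Review ends, so Planning Review has no further overlaps.
Roadmap Briefing starts exactly when Retrospective Meeting ends (back-to-back, no overlap), so Retrospective Meeting has no further overlaps.
Onboarding Meeting starts before Roadmap Briefing ends → Roadmap Briefing and Onboarding Meeting overlap.

Onboarding Meeting & Roadmap Briefing, Planning Review & Planning Standup, Planning Standup & Retrospective Meeting, Planning Standup & Roadmap Briefing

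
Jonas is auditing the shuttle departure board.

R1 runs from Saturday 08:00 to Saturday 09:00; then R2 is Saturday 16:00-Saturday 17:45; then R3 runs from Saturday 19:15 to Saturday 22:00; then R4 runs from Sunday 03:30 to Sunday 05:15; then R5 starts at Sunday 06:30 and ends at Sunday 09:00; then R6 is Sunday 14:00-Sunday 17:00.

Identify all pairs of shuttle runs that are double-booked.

no conflicts

Sorted by start: R1, R2, R3, R4, R5, R6.
R2 starts after R1 ends, so nothing later overlaps R1 either.
R3 starts after R2 ends, so nothing later overlaps R2 either.
R4 starts after R3 ends, so nothing later overlaps R3 either.
R5 starts after R4 ends, so nothing later overlaps R4 either.
R6 starts after R5 ends.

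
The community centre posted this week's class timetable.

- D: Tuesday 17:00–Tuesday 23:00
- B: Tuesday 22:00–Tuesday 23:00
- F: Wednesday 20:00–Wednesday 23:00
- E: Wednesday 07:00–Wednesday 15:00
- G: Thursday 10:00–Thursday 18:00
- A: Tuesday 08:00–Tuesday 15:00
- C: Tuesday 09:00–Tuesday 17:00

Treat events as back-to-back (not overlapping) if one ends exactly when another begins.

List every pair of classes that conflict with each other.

A & C, B & D

Sorted by start: A, C, D, B, E, F, G.
C starts before A ends → A and C overlap.
D starts after A ends — done with A.
D starts exactly when C ends (back-to-back, no overlap) — done with C.
B starts before D ends → D and B overlap.
E starts after D ends — done with D.
E starts after B ends — done with B.
F starts after E ends — done with E.
G starts after F ends.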